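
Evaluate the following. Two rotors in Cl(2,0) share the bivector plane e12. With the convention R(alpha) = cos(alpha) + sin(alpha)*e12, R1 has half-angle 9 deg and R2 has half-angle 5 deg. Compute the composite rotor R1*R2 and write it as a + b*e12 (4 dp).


Same-plane rotors commute and their half-angles add:
R1*R2 = cos(a1 + a2) + sin(a1 + a2)*e12.
a1 + a2 = 9 + 5 = 14 deg
cos(14 deg) = 0.9703
sin(14 deg) = 0.2419
R1*R2 = 0.9703 + 0.2419*e12


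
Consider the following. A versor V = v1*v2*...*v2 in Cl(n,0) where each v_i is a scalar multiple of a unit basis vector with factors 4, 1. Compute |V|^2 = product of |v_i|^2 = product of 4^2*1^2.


Each vector v_i has |v_i|^2 = s_i^2
Squared scales: 4^2 = 16, 1^2 = 1
|V|^2 = 16 * 1
= 16


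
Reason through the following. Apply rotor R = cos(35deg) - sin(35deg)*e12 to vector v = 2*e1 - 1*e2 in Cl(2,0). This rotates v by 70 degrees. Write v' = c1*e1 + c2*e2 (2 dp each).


Rotor R = cos(35deg) - sin(35deg)*e12
Rotation angle theta = 2 * 35 = 70 degrees
v' = R*v*~R rotates v by theta.
cos(70deg) = 0.3420, sin(70deg) = 0.9397
v'_1 = 2*cos(70deg) - (-1)*sin(70deg)
= 2*0.3420 - (-1)*0.9397
= 1.62
v'_2 = 2*sin(70deg) + (-1)*cos(70deg)
= 2*0.9397 + (-1)*0.3420
= 1.54
v' = 1.62*e1 + 1.54*e2


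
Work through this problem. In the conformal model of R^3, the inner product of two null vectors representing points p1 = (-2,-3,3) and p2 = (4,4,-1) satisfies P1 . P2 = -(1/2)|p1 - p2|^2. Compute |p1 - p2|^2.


p1 - p2 = (-6, -7, 4)
|p1 - p2|^2 = (-6)^2 + (-7)^2 + 4^2
= 36 + 49 + 16
= 101


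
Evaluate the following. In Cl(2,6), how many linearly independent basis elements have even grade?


Even subalgebra dimension = 2^(n-1)
n = 2 + 6 = 8
2^(8 - 1) = 2^7 = 128
Verification: sum of C(8,k) for even k = 1 + 28 + 70 + 28 + 1 = 128
Result = 128


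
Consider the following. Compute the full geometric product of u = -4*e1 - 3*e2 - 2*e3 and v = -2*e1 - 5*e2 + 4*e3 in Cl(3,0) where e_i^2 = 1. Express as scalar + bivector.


In Cl(3,0): e_i^2 = 1, e_ie_j = -e_je_i for i != j.
Scalar part = u . v = (-4)*(-2) + (-3)*(-5) + (-2)*4
= 8 + 15 + (-8) = 15
e12 coeff = (-4)*(-5) - (-3)*(-2) = 20 - 6 = 14
e13 coeff = (-4)*4 - (-2)*(-2) = -16 - 4 = -20
e23 coeff = (-3)*4 - (-2)*(-5) = -12 - 10 = -22
uv = 15 + 14*e12 - 20*e13 - 22*e23


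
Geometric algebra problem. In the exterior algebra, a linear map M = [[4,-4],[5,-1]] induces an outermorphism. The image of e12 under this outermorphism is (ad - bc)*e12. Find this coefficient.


The outermorphism of a linear map f sends e1^e2 to f(e1)^f(e2).
f(e1) = 4*e1 + 5*e2
f(e2) = -4*e1 - 1*e2
f(e1) ^ f(e2) = (4*e1 + 5*e2) ^ (-4*e1 - 1*e2)
= 4*(-1)*e12 + 5*(-4)*e21
= (-4 - (-20))*e12
= 16*e12
Coefficient = 16


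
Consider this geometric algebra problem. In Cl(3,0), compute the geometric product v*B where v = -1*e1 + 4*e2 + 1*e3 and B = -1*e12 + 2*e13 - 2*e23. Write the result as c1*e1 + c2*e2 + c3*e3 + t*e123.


vB has grade-1 (vector) and grade-3 (trivector) parts: vB = (v _| B) + (v ^ B).
Vector part <vB>_1:
  e1: -v2*b12 - v3*b13 = -(4)*(-1) - (1)*(2) = 2
  e2: v1*b12 - v3*b23 = (-1)*(-1) - (1)*(-2) = 3
  e3: v1*b13 + v2*b23 = (-1)*(2) + (4)*(-2) = -10
Trivector part <vB>_3:
  e123: v1*b23 - v2*b13 + v3*b12 = (-1)*(-2) - (4)*(2) + (1)*(-1) = -7
vB = 2*e1 + 3*e2 - 10*e3 - 7*e123


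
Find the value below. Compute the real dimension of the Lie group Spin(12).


Spin(n) double-covers SO(n); both have Lie algebra so(n) of dimension n(n-1)/2.
n = 12
n(n-1) = 12 * 11 = 132
dim Spin(12) = 132/2 = 66


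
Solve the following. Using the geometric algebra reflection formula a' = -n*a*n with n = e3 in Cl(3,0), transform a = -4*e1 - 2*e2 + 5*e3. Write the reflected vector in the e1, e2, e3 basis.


Reflection formula: a' = -n*a*n, with n = e3 (unit vector, n^2 = 1).
For reflection through hyperplane perp to e3:
The component along e3 flips sign, others stay.
a = (-4, -2, 5)
a' = (-4, -2, -5)
a' = -4*e1 - 2*e2 - 5*e3


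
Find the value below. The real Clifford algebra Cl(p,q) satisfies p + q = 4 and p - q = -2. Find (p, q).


We need p + q = 4 and p - q = -2.
Adding: 2p = 4 + (-2) = 2, so p = 1.
Then q = 4 - 1 = 3.
(p, q) = (1, 3)


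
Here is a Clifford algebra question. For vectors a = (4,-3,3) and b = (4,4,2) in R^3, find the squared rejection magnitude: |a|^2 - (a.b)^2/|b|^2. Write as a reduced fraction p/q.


|a|^2 = 4^2 + (-3)^2 + 3^2 = 34
|b|^2 = 4^2 + 4^2 + 2^2 = 36
a . b = 4*4 + (-3)*4 + 3*2 = 10
(a.b)^2 = 10^2 = 100
|rej|^2 = 34 - 100/36
= (1224 - 100)/36
= 1124/36
In lowest terms: 281/9


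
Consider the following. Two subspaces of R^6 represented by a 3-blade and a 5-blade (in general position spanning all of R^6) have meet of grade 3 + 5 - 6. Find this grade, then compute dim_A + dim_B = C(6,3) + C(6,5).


Meet grade = grade(A) + grade(B) - n
= 3 + 5 - 6 = 2
C(6,3) = 20
C(6,5) = 6
dim_A + dim_B = 20 + 6 = 26


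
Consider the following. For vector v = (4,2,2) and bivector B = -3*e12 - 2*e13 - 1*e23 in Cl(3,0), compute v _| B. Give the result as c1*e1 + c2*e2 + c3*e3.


Left contraction v _| B = <vB>_1 (grade-1 part of the geometric product vB).
Using e1_|e12 = e2, e2_|e12 = -e1, e1_|e13 = e3, e3_|e13 = -e1, e2_|e23 = e3, e3_|e23 = -e2:
e1 coeff: -v2*b12 - v3*b13 = -(2)*(-3) - (2)*(-2) = 10
e2 coeff: v1*b12 - v3*b23 = (4)*(-3) - (2)*(-1) = -10
e3 coeff: v1*b13 + v2*b23 = (4)*(-2) + (2)*(-1) = -10
v _| B = 10*e1 - 10*e2 - 10*e3


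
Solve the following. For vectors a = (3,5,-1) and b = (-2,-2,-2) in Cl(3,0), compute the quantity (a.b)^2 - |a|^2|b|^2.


a . b = 3*(-2) + 5*(-2) + (-1)*(-2)
= -6 + (-10) + 2 = -14
|a|^2 = 3^2 + 5^2 + (-1)^2 = 35
|b|^2 = (-2)^2 + (-2)^2 + (-2)^2 = 12
(a.b)^2 = (-14)^2 = 196
|a|^2 * |b|^2 = 35 * 12 = 420
Result = 196 - 420 = -224


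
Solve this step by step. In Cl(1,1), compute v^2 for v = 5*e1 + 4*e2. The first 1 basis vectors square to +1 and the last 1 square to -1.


v^2 = sum of c_i^2 * e_i^2
Positive signature terms (e_i^2 = +1): 5^2 = 25
Negative signature terms (e_j^2 = -1): 4^2 = 16
v^2 = 25 - 16 = 9


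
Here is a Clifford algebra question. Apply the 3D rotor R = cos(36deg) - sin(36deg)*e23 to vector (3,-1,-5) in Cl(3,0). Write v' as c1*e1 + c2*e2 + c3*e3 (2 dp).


Rotor R = cos(36deg) - sin(36deg)*e23
Rotation angle theta = 2 * 36 = 72 degrees in the e23 plane (e2 -> e3).
The component perpendicular to the plane (e1) is invariant: v'_1 = v1 = 3.00
cos(72deg) = 0.3090, sin(72deg) = 0.9511
v'_2 = v2*cos(theta) - v3*sin(theta) = -1*0.3090 - (-5)*0.9511 = 4.45
v'_3 = v2*sin(theta) + v3*cos(theta) = -1*0.9511 + (-5)*0.3090 = -2.50
v' = 3.00*e1 + 4.45*e2 - 2.50*e3


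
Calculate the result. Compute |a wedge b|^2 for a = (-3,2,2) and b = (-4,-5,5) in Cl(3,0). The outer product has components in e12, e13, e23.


a wedge b = (a1*b2 - a2*b1)*e12 + (a1*b3 - a3*b1)*e13 + (a2*b3 - a3*b2)*e23
e12 coeff: (-3)*(-5) - 2*(-4) = 15 - (-8) = 23
e13 coeff: (-3)*5 - 2*(-4) = -15 - (-8) = -7
e23 coeff: 2*5 - 2*(-5) = 10 - (-10) = 20
|a wedge b|^2 = 23^2 + (-7)^2 + 20^2
= 529 + 49 + 400
= 978


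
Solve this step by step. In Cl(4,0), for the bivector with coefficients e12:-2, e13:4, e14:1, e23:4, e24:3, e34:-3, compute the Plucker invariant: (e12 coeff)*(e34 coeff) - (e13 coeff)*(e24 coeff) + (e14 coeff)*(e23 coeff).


Plucker relation: af - be + cd
a*f = (-2)*(-3) = 6
b*e = 4*3 = 12
c*d = 1*4 = 4
af - be + cd = 6 - 12 + 4
= -2


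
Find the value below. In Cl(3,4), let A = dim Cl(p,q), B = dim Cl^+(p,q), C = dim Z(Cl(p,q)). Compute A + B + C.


n = 3 + 4 = 7
Total dim = 2^7 = 128
Even subalgebra dim = 2^6 = 64
n is odd, so center dim = 2
Sum = 128 + 64 + 2 = 194


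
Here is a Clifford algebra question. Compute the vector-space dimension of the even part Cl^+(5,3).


Even subalgebra dimension = 2^(n-1)
n = 5 + 3 = 8
2^(8 - 1) = 2^7 = 128
Verification: sum of C(8,k) for even k = 1 + 28 + 70 + 28 + 1 = 128
Result = 128


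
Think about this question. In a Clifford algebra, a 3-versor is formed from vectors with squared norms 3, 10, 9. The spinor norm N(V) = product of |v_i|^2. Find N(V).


Spinor norm N(V) = |v1|^2 * |v2|^2 * ... * |v3|^2
= 3 * 10 * 9
Running product: 3, 30, 270
N(V) = 270


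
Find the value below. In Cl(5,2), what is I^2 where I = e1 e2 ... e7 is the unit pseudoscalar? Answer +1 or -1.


The pseudoscalar I = e1...e_n (product of all n generators) of Cl(p,q) satisfies I^2 = (-1)^(q + n(n-1)/2).
p = 5, q = 2, n = p + q = 7
n(n-1)/2 = 7 * 6 / 2 = 21
Exponent = q + n(n-1)/2 = 2 + 21 = 23
I^2 = (-1)^23 = -1


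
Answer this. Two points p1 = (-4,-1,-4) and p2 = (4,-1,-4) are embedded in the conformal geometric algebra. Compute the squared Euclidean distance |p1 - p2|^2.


p1 - p2 = (-8, 0, 0)
|p1 - p2|^2 = (-8)^2 + 0^2 + 0^2
= 64 + 0 + 0
= 64


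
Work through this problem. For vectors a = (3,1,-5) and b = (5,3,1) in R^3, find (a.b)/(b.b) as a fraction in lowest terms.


Projection coefficient = (a . b) / (b . b)
a . b = 3*5 + 1*3 + (-5)*1
= 15 + 3 + (-5) = 13
b . b = 5^2 + 3^2 + 1^2
= 25 + 9 + 1 = 35
Coefficient = 13/35
In lowest terms: 13/35


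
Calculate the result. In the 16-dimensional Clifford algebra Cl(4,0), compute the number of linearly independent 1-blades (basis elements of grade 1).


Number of grade-k basis blades in Cl(p,q) with n = p + q is C(n, k).
n = 4 + 0 = 4
C(4, 1) = 4! / (1! * 3!)
= 24 / (1 * 6)
= 4


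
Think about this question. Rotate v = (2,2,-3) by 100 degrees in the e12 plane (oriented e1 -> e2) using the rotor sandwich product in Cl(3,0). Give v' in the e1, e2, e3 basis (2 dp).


Rotor R = cos(50deg) - sin(50deg)*e12
Rotation angle theta = 2 * 50 = 100 degrees in the e12 plane (e1 -> e2).
The component perpendicular to the plane (e3) is invariant: v'_3 = v3 = -3.00
cos(100deg) = -0.1736, sin(100deg) = 0.9848
v'_1 = v1*cos(theta) - v2*sin(theta) = 2*(-0.1736) - 2*0.9848 = -2.32
v'_2 = v1*sin(theta) + v2*cos(theta) = 2*0.9848 + 2*(-0.1736) = 1.62
v' = -2.32*e1 + 1.62*e2 - 3.00*e3


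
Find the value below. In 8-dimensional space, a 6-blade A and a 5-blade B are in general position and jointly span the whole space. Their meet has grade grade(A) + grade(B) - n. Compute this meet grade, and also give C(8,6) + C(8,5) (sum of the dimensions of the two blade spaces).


Meet grade = grade(A) + grade(B) - n
= 6 + 5 - 8 = 3
C(8,6) = 28
C(8,5) = 56
dim_A + dim_B = 28 + 56 = 84


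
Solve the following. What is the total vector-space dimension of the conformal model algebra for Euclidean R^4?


The conformal model of R^4 uses Cl(5,1): the 4 Euclidean generators plus two extra orthogonal generators e+ (e+^2 = +1) and e- (e-^2 = -1), from which the null vectors e0, einf are built.
Number of generators m = 4 + 2 = 6.
dim Cl(p,q) = 2^m = 2^6 = 64


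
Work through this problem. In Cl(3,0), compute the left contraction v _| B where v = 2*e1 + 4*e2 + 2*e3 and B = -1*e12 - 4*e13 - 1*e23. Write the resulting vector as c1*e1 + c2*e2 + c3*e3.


Left contraction v _| B = <vB>_1 (grade-1 part of the geometric product vB).
Using e1_|e12 = e2, e2_|e12 = -e1, e1_|e13 = e3, e3_|e13 = -e1, e2_|e23 = e3, e3_|e23 = -e2:
e1 coeff: -v2*b12 - v3*b13 = -(4)*(-1) - (2)*(-4) = 12
e2 coeff: v1*b12 - v3*b23 = (2)*(-1) - (2)*(-1) = 0
e3 coeff: v1*b13 + v2*b23 = (2)*(-4) + (4)*(-1) = -12
v _| B = 12*e1 + 0*e2 - 12*e3


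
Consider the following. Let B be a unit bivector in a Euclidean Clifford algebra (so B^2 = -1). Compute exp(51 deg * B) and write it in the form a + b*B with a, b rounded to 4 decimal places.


For a unit bivector B with B^2 = -1, the exponential series gives
e^(theta*B) = cos(theta) + sin(theta)*B (the GA analogue of Euler's formula).
theta = 51 degrees = 0.890118 rad
cos(51 deg) = 0.6293
sin(51 deg) = 0.7771
exp(theta*B) = 0.6293 + 0.7771*B


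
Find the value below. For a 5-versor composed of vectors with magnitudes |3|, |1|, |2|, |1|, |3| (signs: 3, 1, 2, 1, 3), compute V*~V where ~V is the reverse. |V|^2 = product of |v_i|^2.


Each vector v_i has |v_i|^2 = s_i^2
Squared scales: 3^2 = 9, 1^2 = 1, 2^2 = 4, 1^2 = 1, 3^2 = 9
|V|^2 = 9 * 1 * 4 * 1 * 9
= 324


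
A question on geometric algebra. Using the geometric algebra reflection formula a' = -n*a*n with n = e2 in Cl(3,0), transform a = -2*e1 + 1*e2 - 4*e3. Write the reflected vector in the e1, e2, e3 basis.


Reflection formula: a' = -n*a*n, with n = e2 (unit vector, n^2 = 1).
For reflection through hyperplane perp to e2:
The component along e2 flips sign, others stay.
a = (-2, 1, -4)
a' = (-2, -1, -4)
a' = -2*e1 - 1*e2 - 4*e3


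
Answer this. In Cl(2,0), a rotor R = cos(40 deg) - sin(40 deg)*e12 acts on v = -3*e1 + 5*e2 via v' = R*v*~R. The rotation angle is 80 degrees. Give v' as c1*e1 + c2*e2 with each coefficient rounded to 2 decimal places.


Rotor R = cos(40deg) - sin(40deg)*e12
Rotation angle theta = 2 * 40 = 80 degrees
v' = R*v*~R rotates v by theta.
cos(80deg) = 0.1736, sin(80deg) = 0.9848
v'_1 = -3*cos(80deg) - 5*sin(80deg)
= -3*0.1736 - 5*0.9848
= -5.44
v'_2 = -3*sin(80deg) + 5*cos(80deg)
= -3*0.9848 + 5*0.1736
= -2.09
v' = -5.44*e1 - 2.09*e2


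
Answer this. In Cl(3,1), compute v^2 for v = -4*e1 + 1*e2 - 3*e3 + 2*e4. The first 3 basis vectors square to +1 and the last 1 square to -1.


v^2 = sum of c_i^2 * e_i^2
Positive signature terms (e_i^2 = +1): (-4)^2 + 1^2 + (-3)^2 = 26
Negative signature terms (e_j^2 = -1): 2^2 = 4
v^2 = 26 - 4 = 22


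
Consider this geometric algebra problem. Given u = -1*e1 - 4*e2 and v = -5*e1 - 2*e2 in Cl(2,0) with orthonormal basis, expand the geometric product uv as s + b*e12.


Expand: (-1*e1 - 4*e2)(-5*e1 - 2*e2)
= (-1)*(-5)*e1e1 + (-1)*(-2)*e1e2 + (-4)*(-5)*e2e1 + (-4)*(-2)*e2e2
Using e1^2 = e2^2 = 1, e2e1 = -e1e2:
Scalar part s = (-1)*(-5) + (-4)*(-2) = 5 + 8 = 13
Bivector part b = (-1)*(-2) - (-4)*(-5) = 2 - 20 = -18
uv = 13 - 18*e12


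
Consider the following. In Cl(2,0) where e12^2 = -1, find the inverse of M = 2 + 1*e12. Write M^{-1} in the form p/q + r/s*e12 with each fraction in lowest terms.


M = 2 + 1*e12, where e12^2 = -1.
Since M commutes with its reverse ~M = a - b*e12, M * ~M = a^2 - b^2*e12^2 = a^2 + b^2.
So M^{-1} = ~M / (a^2 + b^2) = (a - b*e12)/(a^2 + b^2).
a^2 + b^2 = 4 + 1 = 5
Scalar part = 2/5 = 2/5
Bivector coeff = -1/5 = -1/5
M^{-1} = 2/5 - 1/5*e12


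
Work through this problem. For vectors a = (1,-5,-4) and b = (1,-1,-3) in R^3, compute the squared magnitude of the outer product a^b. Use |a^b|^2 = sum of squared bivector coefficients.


a wedge b = (a1*b2 - a2*b1)*e12 + (a1*b3 - a3*b1)*e13 + (a2*b3 - a3*b2)*e23
e12 coeff: 1*(-1) - (-5)*1 = -1 - (-5) = 4
e13 coeff: 1*(-3) - (-4)*1 = -3 - (-4) = 1
e23 coeff: (-5)*(-3) - (-4)*(-1) = 15 - 4 = 11
|a wedge b|^2 = 4^2 + 1^2 + 11^2
= 16 + 1 + 121
= 138


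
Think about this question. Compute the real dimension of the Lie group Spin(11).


Spin(n) double-covers SO(n); both have Lie algebra so(n) of dimension n(n-1)/2.
n = 11
n(n-1) = 11 * 10 = 110
dim Spin(11) = 110/2 = 55


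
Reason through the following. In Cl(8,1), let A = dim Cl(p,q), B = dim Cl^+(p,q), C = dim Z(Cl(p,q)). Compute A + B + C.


n = 8 + 1 = 9
Total dim = 2^9 = 512
Even subalgebra dim = 2^8 = 256
n is odd, so center dim = 2
Sum = 512 + 256 + 2 = 770


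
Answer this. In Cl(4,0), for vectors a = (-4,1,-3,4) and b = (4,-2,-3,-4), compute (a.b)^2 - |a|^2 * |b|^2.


a . b = (-4)*4 + 1*(-2) + (-3)*(-3) + 4*(-4)
= -16 + (-2) + 9 + (-16) = -25
|a|^2 = (-4)^2 + 1^2 + (-3)^2 + 4^2 = 42
|b|^2 = 4^2 + (-2)^2 + (-3)^2 + (-4)^2 = 45
(a.b)^2 = (-25)^2 = 625
|a|^2 * |b|^2 = 42 * 45 = 1890
Result = 625 - 1890 = -1265


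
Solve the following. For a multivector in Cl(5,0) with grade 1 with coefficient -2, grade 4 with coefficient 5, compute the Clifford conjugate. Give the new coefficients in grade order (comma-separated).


Clifford conjugate sign for grade k: (-1)^(k(k+1)/2)
Grade 1: (-1)^(1*2/2) = (-1)^1 = -1, coeff -2 -> 2
Grade 4: (-1)^(4*5/2) = (-1)^10 = 1, coeff 5 -> 5
Conjugated coefficients: 2, 5


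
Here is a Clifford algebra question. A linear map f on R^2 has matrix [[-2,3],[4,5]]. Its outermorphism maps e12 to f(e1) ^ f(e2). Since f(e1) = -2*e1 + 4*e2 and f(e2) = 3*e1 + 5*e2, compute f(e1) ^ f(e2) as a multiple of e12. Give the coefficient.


The outermorphism of a linear map f sends e1^e2 to f(e1)^f(e2).
f(e1) = -2*e1 + 4*e2
f(e2) = 3*e1 + 5*e2
f(e1) ^ f(e2) = (-2*e1 + 4*e2) ^ (3*e1 + 5*e2)
= (-2)*5*e12 + 4*3*e21
= (-10 - 12)*e12
= -22*e12
Coefficient = -22


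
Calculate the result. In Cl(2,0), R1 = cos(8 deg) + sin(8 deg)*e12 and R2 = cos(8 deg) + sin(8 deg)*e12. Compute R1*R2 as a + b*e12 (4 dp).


Same-plane rotors commute and their half-angles add:
R1*R2 = cos(a1 + a2) + sin(a1 + a2)*e12.
a1 + a2 = 8 + 8 = 16 deg
cos(16 deg) = 0.9613
sin(16 deg) = 0.2756
R1*R2 = 0.9613 + 0.2756*e12


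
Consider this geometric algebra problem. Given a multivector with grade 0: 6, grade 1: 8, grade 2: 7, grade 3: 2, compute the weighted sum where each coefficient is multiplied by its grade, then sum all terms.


Grade-weighted sum = sum of grade_k * coefficient_k
0*6 = 0
1*8 = 8
2*7 = 14
3*2 = 6
Total = 0 + 8 + 14 + 6 = 28


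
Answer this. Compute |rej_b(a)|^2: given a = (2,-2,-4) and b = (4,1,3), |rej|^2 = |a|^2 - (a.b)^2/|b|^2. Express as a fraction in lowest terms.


|a|^2 = 2^2 + (-2)^2 + (-4)^2 = 24
|b|^2 = 4^2 + 1^2 + 3^2 = 26
a . b = 2*4 + (-2)*1 + (-4)*3 = -6
(a.b)^2 = (-6)^2 = 36
|rej|^2 = 24 - 36/26
= (624 - 36)/26
= 588/26
In lowest terms: 294/13


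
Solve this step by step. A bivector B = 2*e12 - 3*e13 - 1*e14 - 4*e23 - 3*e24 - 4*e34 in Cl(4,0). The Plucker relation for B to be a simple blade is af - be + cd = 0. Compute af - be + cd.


Plucker relation: af - be + cd
a*f = 2*(-4) = -8
b*e = (-3)*(-3) = 9
c*d = (-1)*(-4) = 4
af - be + cd = -8 - 9 + 4
= -13


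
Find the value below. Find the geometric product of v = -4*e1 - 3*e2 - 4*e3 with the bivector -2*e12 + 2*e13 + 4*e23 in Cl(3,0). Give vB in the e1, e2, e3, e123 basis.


vB has grade-1 (vector) and grade-3 (trivector) parts: vB = (v _| B) + (v ^ B).
Vector part <vB>_1:
  e1: -v2*b12 - v3*b13 = -(-3)*(-2) - (-4)*(2) = 2
  e2: v1*b12 - v3*b23 = (-4)*(-2) - (-4)*(4) = 24
  e3: v1*b13 + v2*b23 = (-4)*(2) + (-3)*(4) = -20
Trivector part <vB>_3:
  e123: v1*b23 - v2*b13 + v3*b12 = (-4)*(4) - (-3)*(2) + (-4)*(-2) = -2
vB = 2*e1 + 24*e2 - 20*e3 - 2*e123


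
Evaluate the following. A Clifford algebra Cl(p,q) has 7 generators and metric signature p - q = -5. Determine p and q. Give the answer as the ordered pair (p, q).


We need p + q = 7 and p - q = -5.
Adding: 2p = 7 + (-5) = 2, so p = 1.
Then q = 7 - 1 = 6.
(p, q) = (1, 6)


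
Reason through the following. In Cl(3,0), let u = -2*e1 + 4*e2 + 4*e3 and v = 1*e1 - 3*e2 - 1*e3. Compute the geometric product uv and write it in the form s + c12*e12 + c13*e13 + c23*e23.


In Cl(3,0): e_i^2 = 1, e_ie_j = -e_je_i for i != j.
Scalar part = u . v = (-2)*1 + 4*(-3) + 4*(-1)
= -2 + (-12) + (-4) = -18
e12 coeff = (-2)*(-3) - 4*1 = 6 - 4 = 2
e13 coeff = (-2)*(-1) - 4*1 = 2 - 4 = -2
e23 coeff = 4*(-1) - 4*(-3) = -4 - (-12) = 8
uv = -18 + 2*e12 - 2*e13 + 8*e23


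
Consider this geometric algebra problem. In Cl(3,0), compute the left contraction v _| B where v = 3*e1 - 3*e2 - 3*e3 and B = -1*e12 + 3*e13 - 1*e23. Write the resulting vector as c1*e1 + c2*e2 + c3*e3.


Left contraction v _| B = <vB>_1 (grade-1 part of the geometric product vB).
Using e1_|e12 = e2, e2_|e12 = -e1, e1_|e13 = e3, e3_|e13 = -e1, e2_|e23 = e3, e3_|e23 = -e2:
e1 coeff: -v2*b12 - v3*b13 = -(-3)*(-1) - (-3)*(3) = 6
e2 coeff: v1*b12 - v3*b23 = (3)*(-1) - (-3)*(-1) = -6
e3 coeff: v1*b13 + v2*b23 = (3)*(3) + (-3)*(-1) = 12
v _| B = 6*e1 - 6*e2 + 12*e3


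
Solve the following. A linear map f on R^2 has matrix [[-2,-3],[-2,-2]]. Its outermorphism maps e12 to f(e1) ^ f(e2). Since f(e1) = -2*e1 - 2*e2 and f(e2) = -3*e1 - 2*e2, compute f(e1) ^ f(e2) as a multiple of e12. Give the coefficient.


The outermorphism of a linear map f sends e1^e2 to f(e1)^f(e2).
f(e1) = -2*e1 - 2*e2
f(e2) = -3*e1 - 2*e2
f(e1) ^ f(e2) = (-2*e1 - 2*e2) ^ (-3*e1 - 2*e2)
= (-2)*(-2)*e12 + (-2)*(-3)*e21
= (4 - 6)*e12
= -2*e12
Coefficient = -2


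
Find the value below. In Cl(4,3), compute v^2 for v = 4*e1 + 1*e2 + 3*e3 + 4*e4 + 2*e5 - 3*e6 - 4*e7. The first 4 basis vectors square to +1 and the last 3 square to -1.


v^2 = sum of c_i^2 * e_i^2
Positive signature terms (e_i^2 = +1): 4^2 + 1^2 + 3^2 + 4^2 = 42
Negative signature terms (e_j^2 = -1): 2^2 + (-3)^2 + (-4)^2 = 29
v^2 = 42 - 29 = 13


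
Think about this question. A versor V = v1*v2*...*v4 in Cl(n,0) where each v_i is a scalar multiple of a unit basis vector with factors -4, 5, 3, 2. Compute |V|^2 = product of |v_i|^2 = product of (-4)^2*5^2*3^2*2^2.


Each vector v_i has |v_i|^2 = s_i^2
Squared scales: (-4)^2 = 16, 5^2 = 25, 3^2 = 9, 2^2 = 4
|V|^2 = 16 * 25 * 9 * 4
= 14400


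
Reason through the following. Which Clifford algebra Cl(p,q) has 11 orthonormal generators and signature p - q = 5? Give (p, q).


We need p + q = 11 and p - q = 5.
Adding: 2p = 11 + 5 = 16, so p = 8.
Then q = 11 - 8 = 3.
(p, q) = (8, 3)


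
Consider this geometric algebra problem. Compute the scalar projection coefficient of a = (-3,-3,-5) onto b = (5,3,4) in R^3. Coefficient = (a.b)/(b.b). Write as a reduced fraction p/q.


Projection coefficient = (a . b) / (b . b)
a . b = (-3)*5 + (-3)*3 + (-5)*4
= -15 + (-9) + (-20) = -44
b . b = 5^2 + 3^2 + 4^2
= 25 + 9 + 16 = 50
Coefficient = -44/50
In lowest terms: -22/25


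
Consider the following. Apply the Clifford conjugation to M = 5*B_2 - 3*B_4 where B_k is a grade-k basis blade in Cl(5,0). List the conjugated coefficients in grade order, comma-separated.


Clifford conjugate sign for grade k: (-1)^(k(k+1)/2)
Grade 2: (-1)^(2*3/2) = (-1)^3 = -1, coeff 5 -> -5
Grade 4: (-1)^(4*5/2) = (-1)^10 = 1, coeff -3 -> -3
Conjugated coefficients: -5, -3


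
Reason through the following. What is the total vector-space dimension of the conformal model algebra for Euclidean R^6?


The conformal model of R^6 uses Cl(7,1): the 6 Euclidean generators plus two extra orthogonal generators e+ (e+^2 = +1) and e- (e-^2 = -1), from which the null vectors e0, einf are built.
Number of generators m = 6 + 2 = 8.
dim Cl(p,q) = 2^m = 2^8 = 256


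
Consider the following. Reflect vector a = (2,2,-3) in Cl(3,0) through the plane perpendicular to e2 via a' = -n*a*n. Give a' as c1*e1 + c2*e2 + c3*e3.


Reflection formula: a' = -n*a*n, with n = e2 (unit vector, n^2 = 1).
For reflection through hyperplane perp to e2:
The component along e2 flips sign, others stay.
a = (2, 2, -3)
a' = (2, -2, -3)
a' = 2*e1 - 2*e2 - 3*e3


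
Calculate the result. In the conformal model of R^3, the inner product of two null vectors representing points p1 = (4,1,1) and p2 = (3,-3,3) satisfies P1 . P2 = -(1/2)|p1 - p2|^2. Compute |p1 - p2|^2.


p1 - p2 = (1, 4, -2)
|p1 - p2|^2 = 1^2 + 4^2 + (-2)^2
= 1 + 16 + 4
= 21


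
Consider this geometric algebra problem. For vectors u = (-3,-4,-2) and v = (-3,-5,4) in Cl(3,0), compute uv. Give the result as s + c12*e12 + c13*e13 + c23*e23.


In Cl(3,0): e_i^2 = 1, e_ie_j = -e_je_i for i != j.
Scalar part = u . v = (-3)*(-3) + (-4)*(-5) + (-2)*4
= 9 + 20 + (-8) = 21
e12 coeff = (-3)*(-5) - (-4)*(-3) = 15 - 12 = 3
e13 coeff = (-3)*4 - (-2)*(-3) = -12 - 6 = -18
e23 coeff = (-4)*4 - (-2)*(-5) = -16 - 10 = -26
uv = 21 + 3*e12 - 18*e13 - 26*e23


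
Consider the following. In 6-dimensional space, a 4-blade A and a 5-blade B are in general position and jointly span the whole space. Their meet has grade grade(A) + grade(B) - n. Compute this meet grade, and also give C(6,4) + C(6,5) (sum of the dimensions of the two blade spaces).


Meet grade = grade(A) + grade(B) - n
= 4 + 5 - 6 = 3
C(6,4) = 15
C(6,5) = 6
dim_A + dim_B = 15 + 6 = 21


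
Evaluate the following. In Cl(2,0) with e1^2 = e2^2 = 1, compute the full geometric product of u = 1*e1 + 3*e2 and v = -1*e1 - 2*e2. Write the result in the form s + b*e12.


Expand: (1*e1 + 3*e2)(-1*e1 - 2*e2)
= 1*(-1)*e1e1 + 1*(-2)*e1e2 + 3*(-1)*e2e1 + 3*(-2)*e2e2
Using e1^2 = e2^2 = 1, e2e1 = -e1e2:
Scalar part s = 1*(-1) + 3*(-2) = -1 + (-6) = -7
Bivector part b = 1*(-2) - 3*(-1) = -2 - (-3) = 1
uv = -7 + 1*e12


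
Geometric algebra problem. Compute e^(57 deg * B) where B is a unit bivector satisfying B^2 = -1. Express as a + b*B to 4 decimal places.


For a unit bivector B with B^2 = -1, the exponential series gives
e^(theta*B) = cos(theta) + sin(theta)*B (the GA analogue of Euler's formula).
theta = 57 degrees = 0.994838 rad
cos(57 deg) = 0.5446
sin(57 deg) = 0.8387
exp(theta*B) = 0.5446 + 0.8387*B


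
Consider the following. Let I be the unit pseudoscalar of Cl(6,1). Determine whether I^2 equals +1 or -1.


The pseudoscalar I = e1...e_n (product of all n generators) of Cl(p,q) satisfies I^2 = (-1)^(q + n(n-1)/2).
p = 6, q = 1, n = p + q = 7
n(n-1)/2 = 7 * 6 / 2 = 21
Exponent = q + n(n-1)/2 = 1 + 21 = 22
I^2 = (-1)^22 = +1


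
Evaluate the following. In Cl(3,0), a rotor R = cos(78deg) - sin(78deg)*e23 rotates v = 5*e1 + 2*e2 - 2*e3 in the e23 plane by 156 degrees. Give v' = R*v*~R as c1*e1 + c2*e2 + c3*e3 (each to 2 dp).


Rotor R = cos(78deg) - sin(78deg)*e23
Rotation angle theta = 2 * 78 = 156 degrees in the e23 plane (e2 -> e3).
The component perpendicular to the plane (e1) is invariant: v'_1 = v1 = 5.00
cos(156deg) = -0.9135, sin(156deg) = 0.4067
v'_2 = v2*cos(theta) - v3*sin(theta) = 2*(-0.9135) - (-2)*0.4067 = -1.01
v'_3 = v2*sin(theta) + v3*cos(theta) = 2*0.4067 + (-2)*(-0.9135) = 2.64
v' = 5.00*e1 - 1.01*e2 + 2.64*e3


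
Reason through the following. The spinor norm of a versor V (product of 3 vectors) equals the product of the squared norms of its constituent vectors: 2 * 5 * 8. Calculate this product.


Spinor norm N(V) = |v1|^2 * |v2|^2 * ... * |v3|^2
= 2 * 5 * 8
Running product: 2, 10, 80
N(V) = 80


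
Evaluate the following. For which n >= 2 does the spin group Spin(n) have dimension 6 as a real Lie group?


dim Spin(n) = dim so(n) = n(n-1)/2.
Solve n(n-1)/2 = 6, i.e. n^2 - n - 12 = 0.
Discriminant = 1 + 8*6 = 49
n = (1 + sqrt(49))/2 = (1 + 7)/2 = 4


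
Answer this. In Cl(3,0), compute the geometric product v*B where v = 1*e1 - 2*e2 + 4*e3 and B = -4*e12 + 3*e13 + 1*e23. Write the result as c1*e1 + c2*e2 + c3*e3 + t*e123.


vB has grade-1 (vector) and grade-3 (trivector) parts: vB = (v _| B) + (v ^ B).
Vector part <vB>_1:
  e1: -v2*b12 - v3*b13 = -(-2)*(-4) - (4)*(3) = -20
  e2: v1*b12 - v3*b23 = (1)*(-4) - (4)*(1) = -8
  e3: v1*b13 + v2*b23 = (1)*(3) + (-2)*(1) = 1
Trivector part <vB>_3:
  e123: v1*b23 - v2*b13 + v3*b12 = (1)*(1) - (-2)*(3) + (4)*(-4) = -9
vB = -20*e1 - 8*e2 + 1*e3 - 9*e123


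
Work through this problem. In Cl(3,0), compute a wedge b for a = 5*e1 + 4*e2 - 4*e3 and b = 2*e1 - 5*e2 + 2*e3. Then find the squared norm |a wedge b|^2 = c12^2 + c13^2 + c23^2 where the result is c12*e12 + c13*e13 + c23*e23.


a wedge b = (a1*b2 - a2*b1)*e12 + (a1*b3 - a3*b1)*e13 + (a2*b3 - a3*b2)*e23
e12 coeff: 5*(-5) - 4*2 = -25 - 8 = -33
e13 coeff: 5*2 - (-4)*2 = 10 - (-8) = 18
e23 coeff: 4*2 - (-4)*(-5) = 8 - 20 = -12
|a wedge b|^2 = (-33)^2 + 18^2 + (-12)^2
= 1089 + 324 + 144
= 1557


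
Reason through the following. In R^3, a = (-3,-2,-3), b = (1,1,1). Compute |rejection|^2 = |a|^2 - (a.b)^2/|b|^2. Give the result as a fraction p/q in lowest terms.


|a|^2 = (-3)^2 + (-2)^2 + (-3)^2 = 22
|b|^2 = 1^2 + 1^2 + 1^2 = 3
a . b = (-3)*1 + (-2)*1 + (-3)*1 = -8
(a.b)^2 = (-8)^2 = 64
|rej|^2 = 22 - 64/3
= (66 - 64)/3
= 2/3
In lowest terms: 2/3


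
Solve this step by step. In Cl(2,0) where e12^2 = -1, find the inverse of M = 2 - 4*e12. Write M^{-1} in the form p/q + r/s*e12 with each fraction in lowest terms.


M = 2 - 4*e12, where e12^2 = -1.
Since M commutes with its reverse ~M = a - b*e12, M * ~M = a^2 - b^2*e12^2 = a^2 + b^2.
So M^{-1} = ~M / (a^2 + b^2) = (a - b*e12)/(a^2 + b^2).
a^2 + b^2 = 4 + 16 = 20
Scalar part = 2/20 = 1/10
Bivector coeff = 4/20 = 1/5
M^{-1} = 1/10 + 1/5*e12


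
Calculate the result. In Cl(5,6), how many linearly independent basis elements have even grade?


Even subalgebra dimension = 2^(n-1)
n = 5 + 6 = 11
2^(11 - 1) = 2^10 = 1024
Verification: sum of C(11,k) for even k = 1 + 55 + 330 + 462 + 165 + 11 = 1024
Result = 1024


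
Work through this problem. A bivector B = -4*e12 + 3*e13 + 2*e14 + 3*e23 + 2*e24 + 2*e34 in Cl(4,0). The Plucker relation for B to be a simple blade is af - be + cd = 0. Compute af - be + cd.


Plucker relation: af - be + cd
a*f = (-4)*2 = -8
b*e = 3*2 = 6
c*d = 2*3 = 6
af - be + cd = -8 - 6 + 6
= -8


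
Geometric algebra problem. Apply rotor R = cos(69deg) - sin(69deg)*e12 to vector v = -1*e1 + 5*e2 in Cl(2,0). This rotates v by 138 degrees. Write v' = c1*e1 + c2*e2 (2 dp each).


Rotor R = cos(69deg) - sin(69deg)*e12
Rotation angle theta = 2 * 69 = 138 degrees
v' = R*v*~R rotates v by theta.
cos(138deg) = -0.7431, sin(138deg) = 0.6691
v'_1 = -1*cos(138deg) - 5*sin(138deg)
= -1*(-0.7431) - 5*0.6691
= -2.60
v'_2 = -1*sin(138deg) + 5*cos(138deg)
= -1*0.6691 + 5*(-0.7431)
= -4.38
v' = -2.60*e1 - 4.38*e2


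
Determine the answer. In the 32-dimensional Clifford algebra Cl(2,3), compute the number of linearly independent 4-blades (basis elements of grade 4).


Number of grade-k basis blades in Cl(p,q) with n = p + q is C(n, k).
n = 2 + 3 = 5
C(5, 4) = 5! / (4! * 1!)
= 120 / (24 * 1)
= 5


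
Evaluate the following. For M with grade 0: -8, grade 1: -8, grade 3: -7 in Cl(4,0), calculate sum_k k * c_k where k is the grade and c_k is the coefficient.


Grade-weighted sum = sum of grade_k * coefficient_k
0*(-8) = 0
1*(-8) = -8
3*(-7) = -21
Total = 0 + (-8) + (-21) = -29


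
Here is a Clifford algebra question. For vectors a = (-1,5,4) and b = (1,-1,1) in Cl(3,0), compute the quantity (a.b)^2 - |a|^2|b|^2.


a . b = (-1)*1 + 5*(-1) + 4*1
= -1 + (-5) + 4 = -2
|a|^2 = (-1)^2 + 5^2 + 4^2 = 42
|b|^2 = 1^2 + (-1)^2 + 1^2 = 3
(a.b)^2 = (-2)^2 = 4
|a|^2 * |b|^2 = 42 * 3 = 126
Result = 4 - 126 = -122


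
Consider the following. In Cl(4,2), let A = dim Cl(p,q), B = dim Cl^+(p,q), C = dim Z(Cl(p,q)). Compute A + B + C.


n = 4 + 2 = 6
Total dim = 2^6 = 64
Even subalgebra dim = 2^5 = 32
n is even, so center dim = 1
Sum = 64 + 32 + 1 = 97


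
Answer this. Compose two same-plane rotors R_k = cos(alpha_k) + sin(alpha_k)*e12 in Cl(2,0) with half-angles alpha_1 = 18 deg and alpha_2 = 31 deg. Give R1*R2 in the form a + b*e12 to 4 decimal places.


Same-plane rotors commute and their half-angles add:
R1*R2 = cos(a1 + a2) + sin(a1 + a2)*e12.
a1 + a2 = 18 + 31 = 49 deg
cos(49 deg) = 0.6561
sin(49 deg) = 0.7547
R1*R2 = 0.6561 + 0.7547*e12


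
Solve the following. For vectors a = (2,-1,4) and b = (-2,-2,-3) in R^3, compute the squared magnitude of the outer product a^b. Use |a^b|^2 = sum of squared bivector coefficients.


a wedge b = (a1*b2 - a2*b1)*e12 + (a1*b3 - a3*b1)*e13 + (a2*b3 - a3*b2)*e23
e12 coeff: 2*(-2) - (-1)*(-2) = -4 - 2 = -6
e13 coeff: 2*(-3) - 4*(-2) = -6 - (-8) = 2
e23 coeff: (-1)*(-3) - 4*(-2) = 3 - (-8) = 11
|a wedge b|^2 = (-6)^2 + 2^2 + 11^2
= 36 + 4 + 121
= 161


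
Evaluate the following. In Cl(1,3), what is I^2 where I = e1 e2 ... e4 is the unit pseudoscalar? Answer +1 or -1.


The pseudoscalar I = e1...e_n (product of all n generators) of Cl(p,q) satisfies I^2 = (-1)^(q + n(n-1)/2).
p = 1, q = 3, n = p + q = 4
n(n-1)/2 = 4 * 3 / 2 = 6
Exponent = q + n(n-1)/2 = 3 + 6 = 9
I^2 = (-1)^9 = -1


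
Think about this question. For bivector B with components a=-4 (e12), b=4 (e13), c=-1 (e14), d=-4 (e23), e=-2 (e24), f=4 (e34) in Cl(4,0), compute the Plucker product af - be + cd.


Plucker relation: af - be + cd
a*f = (-4)*4 = -16
b*e = 4*(-2) = -8
c*d = (-1)*(-4) = 4
af - be + cd = -16 - (-8) + 4
= -4


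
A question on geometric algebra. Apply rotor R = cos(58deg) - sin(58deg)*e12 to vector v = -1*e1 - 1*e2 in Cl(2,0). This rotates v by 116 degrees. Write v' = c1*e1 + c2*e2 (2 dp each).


Rotor R = cos(58deg) - sin(58deg)*e12
Rotation angle theta = 2 * 58 = 116 degrees
v' = R*v*~R rotates v by theta.
cos(116deg) = -0.4384, sin(116deg) = 0.8988
v'_1 = -1*cos(116deg) - (-1)*sin(116deg)
= -1*(-0.4384) - (-1)*0.8988
= 1.34
v'_2 = -1*sin(116deg) + (-1)*cos(116deg)
= -1*0.8988 + (-1)*(-0.4384)
= -0.46
v' = 1.34*e1 - 0.46*e2


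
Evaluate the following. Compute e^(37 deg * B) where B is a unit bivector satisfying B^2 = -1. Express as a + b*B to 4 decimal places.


For a unit bivector B with B^2 = -1, the exponential series gives
e^(theta*B) = cos(theta) + sin(theta)*B (the GA analogue of Euler's formula).
theta = 37 degrees = 0.645772 rad
cos(37 deg) = 0.7986
sin(37 deg) = 0.6018
exp(theta*B) = 0.7986 + 0.6018*B


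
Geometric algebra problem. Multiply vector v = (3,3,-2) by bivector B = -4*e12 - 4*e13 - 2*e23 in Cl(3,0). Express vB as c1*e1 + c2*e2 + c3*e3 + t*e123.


vB has grade-1 (vector) and grade-3 (trivector) parts: vB = (v _| B) + (v ^ B).
Vector part <vB>_1:
  e1: -v2*b12 - v3*b13 = -(3)*(-4) - (-2)*(-4) = 4
  e2: v1*b12 - v3*b23 = (3)*(-4) - (-2)*(-2) = -16
  e3: v1*b13 + v2*b23 = (3)*(-4) + (3)*(-2) = -18
Trivector part <vB>_3:
  e123: v1*b23 - v2*b13 + v3*b12 = (3)*(-2) - (3)*(-4) + (-2)*(-4) = 14
vB = 4*e1 - 16*e2 - 18*e3 + 14*e123


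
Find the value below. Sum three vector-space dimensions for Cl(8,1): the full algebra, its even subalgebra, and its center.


n = 8 + 1 = 9
Total dim = 2^9 = 512
Even subalgebra dim = 2^8 = 256
n is odd, so center dim = 2
Sum = 512 + 256 + 2 = 770


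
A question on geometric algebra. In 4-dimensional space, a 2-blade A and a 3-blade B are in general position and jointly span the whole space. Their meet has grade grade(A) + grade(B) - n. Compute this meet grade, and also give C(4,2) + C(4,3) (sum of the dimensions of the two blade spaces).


Meet grade = grade(A) + grade(B) - n
= 2 + 3 - 4 = 1
C(4,2) = 6
C(4,3) = 4
dim_A + dim_B = 6 + 4 = 10


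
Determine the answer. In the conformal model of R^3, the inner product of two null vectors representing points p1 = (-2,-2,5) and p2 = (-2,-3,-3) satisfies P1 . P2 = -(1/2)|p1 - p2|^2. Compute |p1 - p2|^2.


p1 - p2 = (0, 1, 8)
|p1 - p2|^2 = 0^2 + 1^2 + 8^2
= 0 + 1 + 64
= 65


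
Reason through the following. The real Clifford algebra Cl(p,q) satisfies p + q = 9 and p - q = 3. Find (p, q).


We need p + q = 9 and p - q = 3.
Adding: 2p = 9 + 3 = 12, so p = 6.
Then q = 9 - 6 = 3.
(p, q) = (6, 3)


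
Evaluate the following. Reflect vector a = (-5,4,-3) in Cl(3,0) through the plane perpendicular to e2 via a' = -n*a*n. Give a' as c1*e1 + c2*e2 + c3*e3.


Reflection formula: a' = -n*a*n, with n = e2 (unit vector, n^2 = 1).
For reflection through hyperplane perp to e2:
The component along e2 flips sign, others stay.
a = (-5, 4, -3)
a' = (-5, -4, -3)
a' = -5*e1 - 4*e2 - 3*e3


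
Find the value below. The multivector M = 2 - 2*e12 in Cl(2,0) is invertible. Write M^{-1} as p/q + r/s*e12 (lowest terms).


M = 2 - 2*e12, where e12^2 = -1.
Since M commutes with its reverse ~M = a - b*e12, M * ~M = a^2 - b^2*e12^2 = a^2 + b^2.
So M^{-1} = ~M / (a^2 + b^2) = (a - b*e12)/(a^2 + b^2).
a^2 + b^2 = 4 + 4 = 8
Scalar part = 2/8 = 1/4
Bivector coeff = 2/8 = 1/4
M^{-1} = 1/4 + 1/4*e12


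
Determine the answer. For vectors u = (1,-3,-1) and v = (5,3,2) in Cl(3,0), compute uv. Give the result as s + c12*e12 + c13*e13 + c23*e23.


In Cl(3,0): e_i^2 = 1, e_ie_j = -e_je_i for i != j.
Scalar part = u . v = 1*5 + (-3)*3 + (-1)*2
= 5 + (-9) + (-2) = -6
e12 coeff = 1*3 - (-3)*5 = 3 - (-15) = 18
e13 coeff = 1*2 - (-1)*5 = 2 - (-5) = 7
e23 coeff = (-3)*2 - (-1)*3 = -6 - (-3) = -3
uv = -6 + 18*e12 + 7*e13 - 3*e23


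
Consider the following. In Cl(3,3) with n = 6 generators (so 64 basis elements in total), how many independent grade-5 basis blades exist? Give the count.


Number of grade-k basis blades in Cl(p,q) with n = p + q is C(n, k).
n = 3 + 3 = 6
C(6, 5) = 6! / (5! * 1!)
= 720 / (120 * 1)
= 6


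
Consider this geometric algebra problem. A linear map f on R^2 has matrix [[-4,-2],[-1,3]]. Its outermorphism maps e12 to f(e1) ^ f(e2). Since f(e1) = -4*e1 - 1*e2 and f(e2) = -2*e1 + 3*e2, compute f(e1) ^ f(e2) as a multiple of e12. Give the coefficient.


The outermorphism of a linear map f sends e1^e2 to f(e1)^f(e2).
f(e1) = -4*e1 - 1*e2
f(e2) = -2*e1 + 3*e2
f(e1) ^ f(e2) = (-4*e1 - 1*e2) ^ (-2*e1 + 3*e2)
= (-4)*3*e12 + (-1)*(-2)*e21
= (-12 - 2)*e12
= -14*e12
Coefficient = -14


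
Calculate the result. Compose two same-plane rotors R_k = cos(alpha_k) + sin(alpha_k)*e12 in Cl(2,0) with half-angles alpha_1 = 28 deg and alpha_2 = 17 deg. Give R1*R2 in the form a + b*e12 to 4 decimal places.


Same-plane rotors commute and their half-angles add:
R1*R2 = cos(a1 + a2) + sin(a1 + a2)*e12.
a1 + a2 = 28 + 17 = 45 deg
cos(45 deg) = 0.7071
sin(45 deg) = 0.7071
R1*R2 = 0.7071 + 0.7071*e12


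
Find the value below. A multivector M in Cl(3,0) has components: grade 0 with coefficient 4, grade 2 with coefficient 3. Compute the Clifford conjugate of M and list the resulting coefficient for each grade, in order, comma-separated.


Clifford conjugate sign for grade k: (-1)^(k(k+1)/2)
Grade 0: (-1)^(0*1/2) = (-1)^0 = 1, coeff 4 -> 4
Grade 2: (-1)^(2*3/2) = (-1)^3 = -1, coeff 3 -> -3
Conjugated coefficients: 4, -3


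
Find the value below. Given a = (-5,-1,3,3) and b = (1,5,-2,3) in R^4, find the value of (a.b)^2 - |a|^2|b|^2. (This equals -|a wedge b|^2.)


a . b = (-5)*1 + (-1)*5 + 3*(-2) + 3*3
= -5 + (-5) + (-6) + 9 = -7
|a|^2 = (-5)^2 + (-1)^2 + 3^2 + 3^2 = 44
|b|^2 = 1^2 + 5^2 + (-2)^2 + 3^2 = 39
(a.b)^2 = (-7)^2 = 49
|a|^2 * |b|^2 = 44 * 39 = 1716
Result = 49 - 1716 = -1667


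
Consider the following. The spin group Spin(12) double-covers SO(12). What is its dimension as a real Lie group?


Spin(n) double-covers SO(n); both have Lie algebra so(n) of dimension n(n-1)/2.
n = 12
n(n-1) = 12 * 11 = 132
dim Spin(12) = 132/2 = 66


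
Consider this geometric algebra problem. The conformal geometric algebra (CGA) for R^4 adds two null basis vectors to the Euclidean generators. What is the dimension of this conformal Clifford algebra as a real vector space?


The conformal model of R^4 uses Cl(5,1): the 4 Euclidean generators plus two extra orthogonal generators e+ (e+^2 = +1) and e- (e-^2 = -1), from which the null vectors e0, einf are built.
Number of generators m = 4 + 2 = 6.
dim Cl(p,q) = 2^m = 2^6 = 64


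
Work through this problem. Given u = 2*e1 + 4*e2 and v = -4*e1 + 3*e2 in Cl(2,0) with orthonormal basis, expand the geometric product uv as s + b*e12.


Expand: (2*e1 + 4*e2)(-4*e1 + 3*e2)
= 2*(-4)*e1e1 + 2*3*e1e2 + 4*(-4)*e2e1 + 4*3*e2e2
Using e1^2 = e2^2 = 1, e2e1 = -e1e2:
Scalar part s = 2*(-4) + 4*3 = -8 + 12 = 4
Bivector part b = 2*3 - 4*(-4) = 6 - (-16) = 22
uv = 4 + 22*e12


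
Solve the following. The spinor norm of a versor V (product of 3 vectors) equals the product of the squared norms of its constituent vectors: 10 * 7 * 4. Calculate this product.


Spinor norm N(V) = |v1|^2 * |v2|^2 * ... * |v3|^2
= 10 * 7 * 4
Running product: 10, 70, 280
N(V) = 280


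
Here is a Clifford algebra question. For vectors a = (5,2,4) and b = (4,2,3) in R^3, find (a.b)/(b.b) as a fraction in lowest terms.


Projection coefficient = (a . b) / (b . b)
a . b = 5*4 + 2*2 + 4*3
= 20 + 4 + 12 = 36
b . b = 4^2 + 2^2 + 3^2
= 16 + 4 + 9 = 29
Coefficient = 36/29
In lowest terms: 36/29


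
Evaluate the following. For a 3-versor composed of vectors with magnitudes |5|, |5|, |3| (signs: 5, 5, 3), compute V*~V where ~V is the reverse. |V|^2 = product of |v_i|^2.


Each vector v_i has |v_i|^2 = s_i^2
Squared scales: 5^2 = 25, 5^2 = 25, 3^2 = 9
|V|^2 = 25 * 25 * 9
= 5625


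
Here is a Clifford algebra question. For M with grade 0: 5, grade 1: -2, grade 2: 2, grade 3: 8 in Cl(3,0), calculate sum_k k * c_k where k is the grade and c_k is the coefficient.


Grade-weighted sum = sum of grade_k * coefficient_k
0*5 = 0
1*(-2) = -2
2*2 = 4
3*8 = 24
Total = 0 + (-2) + 4 + 24 = 26
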